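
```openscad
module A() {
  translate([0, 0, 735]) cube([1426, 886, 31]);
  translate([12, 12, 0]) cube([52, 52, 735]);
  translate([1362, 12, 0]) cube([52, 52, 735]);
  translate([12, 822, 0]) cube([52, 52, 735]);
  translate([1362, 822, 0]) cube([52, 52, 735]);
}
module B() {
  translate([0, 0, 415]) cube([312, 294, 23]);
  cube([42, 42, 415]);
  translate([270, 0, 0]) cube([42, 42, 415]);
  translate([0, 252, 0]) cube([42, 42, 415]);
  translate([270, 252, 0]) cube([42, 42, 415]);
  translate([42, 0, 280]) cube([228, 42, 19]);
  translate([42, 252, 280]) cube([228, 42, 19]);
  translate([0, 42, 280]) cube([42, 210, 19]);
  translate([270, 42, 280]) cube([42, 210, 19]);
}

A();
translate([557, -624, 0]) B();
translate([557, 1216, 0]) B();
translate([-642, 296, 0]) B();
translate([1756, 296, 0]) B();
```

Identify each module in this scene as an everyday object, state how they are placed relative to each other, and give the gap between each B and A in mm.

Each stool's nearest face is 330 mm from the table's bounding box.

A is a table. B is a stool. Four stools sit around the table at the −y, +y, −x, +x sides. The gap between each stool and the table is 330 mm.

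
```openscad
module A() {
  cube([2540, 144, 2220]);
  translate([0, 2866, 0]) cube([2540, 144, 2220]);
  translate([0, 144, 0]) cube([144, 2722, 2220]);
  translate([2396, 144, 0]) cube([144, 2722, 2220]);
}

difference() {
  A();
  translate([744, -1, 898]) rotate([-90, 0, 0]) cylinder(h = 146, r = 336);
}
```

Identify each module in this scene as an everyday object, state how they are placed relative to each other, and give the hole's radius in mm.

The subtracted cylinder has r = 336 mm.

A is a house frame. The house frame has a circular hole through its front wall. The hole's radius is 336 mm.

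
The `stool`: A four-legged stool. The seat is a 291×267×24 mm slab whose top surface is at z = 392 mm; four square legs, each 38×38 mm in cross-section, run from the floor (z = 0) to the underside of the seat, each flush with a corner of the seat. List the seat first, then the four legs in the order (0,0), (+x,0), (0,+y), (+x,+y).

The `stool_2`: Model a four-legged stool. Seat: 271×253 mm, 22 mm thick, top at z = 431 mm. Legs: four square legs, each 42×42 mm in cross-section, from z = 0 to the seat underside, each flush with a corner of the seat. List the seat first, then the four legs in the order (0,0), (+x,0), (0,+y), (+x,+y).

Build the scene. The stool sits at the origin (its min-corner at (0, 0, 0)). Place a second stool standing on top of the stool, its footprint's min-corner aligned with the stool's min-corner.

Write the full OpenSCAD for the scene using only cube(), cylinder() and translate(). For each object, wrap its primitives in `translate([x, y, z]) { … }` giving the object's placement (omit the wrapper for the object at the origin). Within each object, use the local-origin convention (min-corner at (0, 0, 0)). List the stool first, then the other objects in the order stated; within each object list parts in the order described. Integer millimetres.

translate([0, 0, 368]) cube([291, 267, 24]);
cube([38, 38, 368]);
translate([253, 0, 0]) cube([38, 38, 368]);
translate([0, 229, 0]) cube([38, 38, 368]);
translate([253, 229, 0]) cube([38, 38, 368]);
translate([0, 0, 392]) {
  translate([0, 0, 409]) cube([271, 253, 22]);
  cube([42, 42, 409]);
  translate([229, 0, 0]) cube([42, 42, 409]);
  translate([0, 211, 0]) cube([42, 42, 409]);
  translate([229, 211, 0]) cube([42, 42, 409]);
}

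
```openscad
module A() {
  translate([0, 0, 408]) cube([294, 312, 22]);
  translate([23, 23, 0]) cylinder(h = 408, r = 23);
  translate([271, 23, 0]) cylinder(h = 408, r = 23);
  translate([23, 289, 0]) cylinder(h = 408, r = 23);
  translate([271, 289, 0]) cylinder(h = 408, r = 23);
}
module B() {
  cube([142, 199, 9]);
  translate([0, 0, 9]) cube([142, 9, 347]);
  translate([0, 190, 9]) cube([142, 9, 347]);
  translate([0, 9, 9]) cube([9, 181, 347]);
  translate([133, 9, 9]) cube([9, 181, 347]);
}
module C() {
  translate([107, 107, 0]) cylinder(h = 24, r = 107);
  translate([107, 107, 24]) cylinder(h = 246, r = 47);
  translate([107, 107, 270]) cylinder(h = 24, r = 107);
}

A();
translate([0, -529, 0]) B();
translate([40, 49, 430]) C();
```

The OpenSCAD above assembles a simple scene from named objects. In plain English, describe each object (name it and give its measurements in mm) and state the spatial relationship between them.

A is a simple wooden stool: a rectangular seat 294 mm (x) by 312 mm (y), 22 mm thick, top face at z = 430 mm, on four round legs, each 46 mm in diameter. The legs rest on z = 0, each leg's axis is inset half a diameter from the nearest pair of seat edges (so the leg's bounding box is flush with the corner).

B is an open-topped rectangular box: outside dimensions 142×199×356 mm, with a uniform wall and base thickness of 9 mm. The base is a full 142×199 slab on the floor; four walls sit on top of the base. The front and back walls (the −y and +y sides) span the full width; the two side walls fit between them.

C is a spool: two coaxial disc flanges of radius 107 mm and thickness 24 mm, joined by a core cylinder of radius 47 mm and height 246 mm. The lower flange rests on z = 0 and the three cylinders share a vertical axis.

The open box is on the floor beside the stool on its −y side. The spool is on top of the stool, centred.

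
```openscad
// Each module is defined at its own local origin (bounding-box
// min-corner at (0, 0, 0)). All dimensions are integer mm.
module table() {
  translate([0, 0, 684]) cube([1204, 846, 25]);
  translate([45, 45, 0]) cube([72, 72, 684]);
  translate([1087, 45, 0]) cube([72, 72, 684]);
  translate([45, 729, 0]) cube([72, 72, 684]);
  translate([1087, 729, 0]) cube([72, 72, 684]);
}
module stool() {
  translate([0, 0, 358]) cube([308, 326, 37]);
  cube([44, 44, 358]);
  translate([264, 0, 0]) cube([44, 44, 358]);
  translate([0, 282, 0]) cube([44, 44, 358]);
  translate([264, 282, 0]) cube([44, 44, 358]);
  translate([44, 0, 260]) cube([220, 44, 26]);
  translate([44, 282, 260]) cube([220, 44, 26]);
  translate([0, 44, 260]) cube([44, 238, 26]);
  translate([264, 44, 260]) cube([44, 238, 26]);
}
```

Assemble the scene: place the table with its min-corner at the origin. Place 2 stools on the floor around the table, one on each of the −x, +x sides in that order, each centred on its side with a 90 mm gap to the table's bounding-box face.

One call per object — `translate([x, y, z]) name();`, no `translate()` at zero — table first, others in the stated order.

table();
translate([-398, 260, 0]) stool();
translate([1294, 260, 0]) stool();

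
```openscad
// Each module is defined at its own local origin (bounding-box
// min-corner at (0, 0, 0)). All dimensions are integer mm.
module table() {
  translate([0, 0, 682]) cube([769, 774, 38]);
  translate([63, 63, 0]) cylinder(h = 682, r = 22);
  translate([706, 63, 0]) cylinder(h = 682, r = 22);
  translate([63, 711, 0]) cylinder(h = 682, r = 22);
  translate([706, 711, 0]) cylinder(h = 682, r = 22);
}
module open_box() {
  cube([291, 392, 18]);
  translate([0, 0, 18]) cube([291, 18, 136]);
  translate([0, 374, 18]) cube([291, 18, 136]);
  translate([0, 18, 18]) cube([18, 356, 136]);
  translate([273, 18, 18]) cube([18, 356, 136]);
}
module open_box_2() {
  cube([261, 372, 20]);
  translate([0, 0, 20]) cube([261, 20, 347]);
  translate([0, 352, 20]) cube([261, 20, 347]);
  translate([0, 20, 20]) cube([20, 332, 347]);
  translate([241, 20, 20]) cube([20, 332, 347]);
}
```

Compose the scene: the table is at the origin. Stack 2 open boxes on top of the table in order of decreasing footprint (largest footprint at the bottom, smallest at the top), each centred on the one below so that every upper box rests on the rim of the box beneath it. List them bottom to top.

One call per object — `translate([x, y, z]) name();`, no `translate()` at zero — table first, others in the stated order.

table();
translate([239, 191, 720]) open_box();
translate([254, 201, 874]) open_box_2();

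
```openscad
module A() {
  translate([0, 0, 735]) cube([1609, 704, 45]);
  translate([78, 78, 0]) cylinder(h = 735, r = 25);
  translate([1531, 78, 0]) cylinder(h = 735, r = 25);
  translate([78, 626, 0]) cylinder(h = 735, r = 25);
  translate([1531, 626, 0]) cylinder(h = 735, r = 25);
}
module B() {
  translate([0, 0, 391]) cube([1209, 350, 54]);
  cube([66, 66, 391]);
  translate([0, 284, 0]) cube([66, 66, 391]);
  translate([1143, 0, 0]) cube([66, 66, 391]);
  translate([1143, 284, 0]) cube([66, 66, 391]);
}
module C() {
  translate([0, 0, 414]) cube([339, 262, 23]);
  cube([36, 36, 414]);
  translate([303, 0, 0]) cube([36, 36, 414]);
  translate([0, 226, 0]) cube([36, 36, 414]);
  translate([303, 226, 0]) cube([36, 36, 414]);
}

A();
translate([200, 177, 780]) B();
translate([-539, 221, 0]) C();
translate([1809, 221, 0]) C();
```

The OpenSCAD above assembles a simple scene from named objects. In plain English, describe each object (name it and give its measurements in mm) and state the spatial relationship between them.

A is a rectangular dining table. The top is 1609×704×45 mm with its upper surface at z = 780 mm. It stands on four round legs of 50 mm diameter, each leg's bounding box inset 53 mm from the nearest pair of top edges, running from the floor to the underside of the top.

B is a bench: a 1209×350 mm seat slab, 54 mm thick, top at z = 445 mm, on four 66×66 mm square legs flush with the seat corners and standing on z = 0.

C is a four-legged stool. The seat is a 339×262×23 mm slab whose top surface is at z = 437 mm; four square legs, each 36×36 mm in cross-section, run from the floor (z = 0) to the underside of the seat, each flush with a corner of the seat.

The bench is on top of the table, centred. Two stools sit around the table at the −x, +x sides.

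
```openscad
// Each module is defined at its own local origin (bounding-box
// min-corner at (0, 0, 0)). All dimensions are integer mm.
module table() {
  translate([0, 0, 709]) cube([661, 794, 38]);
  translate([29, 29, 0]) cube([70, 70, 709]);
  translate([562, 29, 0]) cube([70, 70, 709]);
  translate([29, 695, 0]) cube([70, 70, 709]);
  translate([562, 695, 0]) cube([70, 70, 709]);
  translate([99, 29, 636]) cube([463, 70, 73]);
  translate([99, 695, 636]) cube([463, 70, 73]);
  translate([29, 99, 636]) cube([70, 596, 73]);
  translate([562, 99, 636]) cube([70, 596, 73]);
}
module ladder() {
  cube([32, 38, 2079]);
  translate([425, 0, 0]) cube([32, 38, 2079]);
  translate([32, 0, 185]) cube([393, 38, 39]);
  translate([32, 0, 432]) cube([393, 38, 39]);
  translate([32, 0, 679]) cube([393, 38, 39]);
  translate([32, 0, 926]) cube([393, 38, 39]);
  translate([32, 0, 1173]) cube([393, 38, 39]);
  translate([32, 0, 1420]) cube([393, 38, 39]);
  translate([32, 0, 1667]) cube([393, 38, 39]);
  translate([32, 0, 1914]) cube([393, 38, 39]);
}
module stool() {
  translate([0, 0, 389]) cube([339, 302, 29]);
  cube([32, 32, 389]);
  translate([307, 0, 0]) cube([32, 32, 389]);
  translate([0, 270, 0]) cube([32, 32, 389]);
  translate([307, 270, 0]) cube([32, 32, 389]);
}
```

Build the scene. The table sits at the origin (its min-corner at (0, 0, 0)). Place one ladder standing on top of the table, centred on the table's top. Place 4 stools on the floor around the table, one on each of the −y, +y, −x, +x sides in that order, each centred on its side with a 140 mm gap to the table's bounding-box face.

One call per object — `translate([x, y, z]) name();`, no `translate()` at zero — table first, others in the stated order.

table();
translate([102, 378, 747]) ladder();
translate([161, -442, 0]) stool();
translate([161, 934, 0]) stool();
translate([-479, 246, 0]) stool();
translate([801, 246, 0]) stool();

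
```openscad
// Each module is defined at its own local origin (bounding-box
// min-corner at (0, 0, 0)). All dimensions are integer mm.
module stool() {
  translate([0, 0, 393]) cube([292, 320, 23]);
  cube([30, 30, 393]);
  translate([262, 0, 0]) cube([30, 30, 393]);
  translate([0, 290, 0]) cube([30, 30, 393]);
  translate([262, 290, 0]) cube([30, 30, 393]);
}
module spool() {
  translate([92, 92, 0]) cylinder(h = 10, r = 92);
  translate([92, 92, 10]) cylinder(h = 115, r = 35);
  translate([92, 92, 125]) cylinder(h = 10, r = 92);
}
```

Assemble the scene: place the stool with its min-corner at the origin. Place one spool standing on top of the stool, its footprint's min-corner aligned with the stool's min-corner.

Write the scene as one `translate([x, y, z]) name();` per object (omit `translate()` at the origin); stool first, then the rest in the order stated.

stool();
translate([0, 0, 416]) spool();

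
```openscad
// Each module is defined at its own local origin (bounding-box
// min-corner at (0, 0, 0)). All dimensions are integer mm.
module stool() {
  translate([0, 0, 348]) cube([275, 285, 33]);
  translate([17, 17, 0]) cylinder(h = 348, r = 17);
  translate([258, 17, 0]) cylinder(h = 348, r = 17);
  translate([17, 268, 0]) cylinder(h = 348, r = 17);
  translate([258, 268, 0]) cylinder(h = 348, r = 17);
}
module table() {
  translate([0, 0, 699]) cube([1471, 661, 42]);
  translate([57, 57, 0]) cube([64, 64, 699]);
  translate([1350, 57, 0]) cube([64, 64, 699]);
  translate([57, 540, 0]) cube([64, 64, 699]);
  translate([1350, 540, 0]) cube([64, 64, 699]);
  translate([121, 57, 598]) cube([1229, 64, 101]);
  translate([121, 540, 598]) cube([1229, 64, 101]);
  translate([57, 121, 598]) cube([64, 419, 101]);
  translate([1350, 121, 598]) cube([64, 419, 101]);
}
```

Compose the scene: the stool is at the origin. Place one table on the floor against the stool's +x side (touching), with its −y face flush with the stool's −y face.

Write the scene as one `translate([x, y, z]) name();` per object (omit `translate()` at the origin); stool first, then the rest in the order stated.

stool();
translate([275, 0, 0]) table();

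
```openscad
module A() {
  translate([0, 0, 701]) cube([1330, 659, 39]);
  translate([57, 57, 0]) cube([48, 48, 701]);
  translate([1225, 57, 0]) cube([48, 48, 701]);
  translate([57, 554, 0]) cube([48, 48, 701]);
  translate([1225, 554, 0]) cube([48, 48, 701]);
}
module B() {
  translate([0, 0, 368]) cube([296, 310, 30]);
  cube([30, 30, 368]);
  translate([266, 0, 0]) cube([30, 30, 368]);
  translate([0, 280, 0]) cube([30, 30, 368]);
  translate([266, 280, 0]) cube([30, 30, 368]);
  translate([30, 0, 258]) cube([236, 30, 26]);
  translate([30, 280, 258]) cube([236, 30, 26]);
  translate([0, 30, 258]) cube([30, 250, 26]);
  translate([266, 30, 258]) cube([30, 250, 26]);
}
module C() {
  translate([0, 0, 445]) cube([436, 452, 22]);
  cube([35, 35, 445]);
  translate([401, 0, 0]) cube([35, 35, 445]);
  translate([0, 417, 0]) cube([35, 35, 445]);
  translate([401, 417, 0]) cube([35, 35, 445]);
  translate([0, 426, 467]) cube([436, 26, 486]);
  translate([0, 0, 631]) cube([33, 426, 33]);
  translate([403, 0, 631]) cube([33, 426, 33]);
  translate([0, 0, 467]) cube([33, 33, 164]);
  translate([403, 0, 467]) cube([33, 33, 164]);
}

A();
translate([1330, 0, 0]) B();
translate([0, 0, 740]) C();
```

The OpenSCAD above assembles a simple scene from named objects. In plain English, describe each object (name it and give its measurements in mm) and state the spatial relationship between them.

A is a table: top 1330 mm (x) × 659 mm (y), 39 mm thick, upper face at z = 740 mm, on four 48×48 mm square legs, each inset 57 mm from the nearest pair of top edges, running from z = 0 to the bottom of the top.

B is a four-legged stool. The seat is a 296×310×30 mm slab whose top surface is at z = 398 mm; four square legs, each 30×30 mm in cross-section, run from the floor (z = 0) to the underside of the seat, each flush with a corner of the seat. Four stretchers, 30 mm wide and 26 mm tall, connect adjacent legs with their undersides at z = 258 mm, each running between the inner faces of the legs it joins and aligned with the legs' outer faces on the other axis.

C is a chair: 436×452 mm seat, 22 mm thick, top at z = 467 mm, on four 35 mm square corner legs flush with the seat edges. A 26 mm thick backrest slab spans the full seat width, extending 486 mm above the seat top, its back face flush with the seat's +y edge. Two armrests of 33×33 mm section run along each side from the seat's front edge to the front of the backrest, top faces 197 mm above the seat top and outer faces flush with the seat's x-edges; a 33×33 mm post under the front of each armrest stands on the seat at the front corner.

The stool is against the table's +x side, with their −y faces flush. The chair is on top of the table.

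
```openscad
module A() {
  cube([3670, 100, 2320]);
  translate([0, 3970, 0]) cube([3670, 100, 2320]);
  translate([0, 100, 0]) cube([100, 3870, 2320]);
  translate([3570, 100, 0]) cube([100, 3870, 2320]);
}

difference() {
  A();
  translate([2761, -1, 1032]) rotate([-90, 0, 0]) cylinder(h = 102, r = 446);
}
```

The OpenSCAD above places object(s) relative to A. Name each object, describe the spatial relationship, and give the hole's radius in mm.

A is a house frame. The house frame has a circular hole through its front wall. The hole's radius is 446 mm.

The subtracted cylinder has r = 446 mm.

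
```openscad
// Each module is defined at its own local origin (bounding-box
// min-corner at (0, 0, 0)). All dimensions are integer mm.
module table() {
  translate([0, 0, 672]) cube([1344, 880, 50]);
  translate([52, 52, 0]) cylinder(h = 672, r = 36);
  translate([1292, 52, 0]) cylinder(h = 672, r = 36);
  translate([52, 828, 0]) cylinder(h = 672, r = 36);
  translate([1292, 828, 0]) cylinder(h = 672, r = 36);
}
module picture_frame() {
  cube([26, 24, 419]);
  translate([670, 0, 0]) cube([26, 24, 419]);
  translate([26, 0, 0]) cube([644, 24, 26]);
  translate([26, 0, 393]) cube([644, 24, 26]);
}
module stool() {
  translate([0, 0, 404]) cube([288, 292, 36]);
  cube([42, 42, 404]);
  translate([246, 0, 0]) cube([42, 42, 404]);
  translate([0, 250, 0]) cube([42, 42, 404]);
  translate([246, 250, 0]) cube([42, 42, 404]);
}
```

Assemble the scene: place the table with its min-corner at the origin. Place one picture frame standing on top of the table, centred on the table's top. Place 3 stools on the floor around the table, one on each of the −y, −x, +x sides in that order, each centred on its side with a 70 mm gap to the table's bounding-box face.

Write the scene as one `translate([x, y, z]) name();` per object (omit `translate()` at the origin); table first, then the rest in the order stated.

table();
translate([324, 428, 722]) picture_frame();
translate([528, -362, 0]) stool();
translate([-358, 294, 0]) stool();
translate([1414, 294, 0]) stool();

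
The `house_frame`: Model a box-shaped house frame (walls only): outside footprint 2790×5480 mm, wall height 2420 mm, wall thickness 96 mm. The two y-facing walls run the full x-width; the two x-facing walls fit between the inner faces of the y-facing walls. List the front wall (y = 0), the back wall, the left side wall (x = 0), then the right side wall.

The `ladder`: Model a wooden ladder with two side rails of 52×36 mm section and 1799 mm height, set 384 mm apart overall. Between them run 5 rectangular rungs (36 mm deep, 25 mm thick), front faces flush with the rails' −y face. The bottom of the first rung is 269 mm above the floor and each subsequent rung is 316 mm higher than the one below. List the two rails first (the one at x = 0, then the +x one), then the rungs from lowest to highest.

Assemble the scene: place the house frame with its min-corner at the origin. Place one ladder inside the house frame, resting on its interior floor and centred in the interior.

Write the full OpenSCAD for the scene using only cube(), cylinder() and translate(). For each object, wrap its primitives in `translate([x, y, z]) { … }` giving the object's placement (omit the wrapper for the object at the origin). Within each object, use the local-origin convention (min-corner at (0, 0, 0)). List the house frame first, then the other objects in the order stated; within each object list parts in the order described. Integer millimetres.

cube([2790, 96, 2420]);
translate([0, 5384, 0]) cube([2790, 96, 2420]);
translate([0, 96, 0]) cube([96, 5288, 2420]);
translate([2694, 96, 0]) cube([96, 5288, 2420]);
translate([1203, 2722, 0]) {
  cube([52, 36, 1799]);
  translate([332, 0, 0]) cube([52, 36, 1799]);
  translate([52, 0, 269]) cube([280, 36, 25]);
  translate([52, 0, 585]) cube([280, 36, 25]);
  translate([52, 0, 901]) cube([280, 36, 25]);
  translate([52, 0, 1217]) cube([280, 36, 25]);
  translate([52, 0, 1533]) cube([280, 36, 25]);
}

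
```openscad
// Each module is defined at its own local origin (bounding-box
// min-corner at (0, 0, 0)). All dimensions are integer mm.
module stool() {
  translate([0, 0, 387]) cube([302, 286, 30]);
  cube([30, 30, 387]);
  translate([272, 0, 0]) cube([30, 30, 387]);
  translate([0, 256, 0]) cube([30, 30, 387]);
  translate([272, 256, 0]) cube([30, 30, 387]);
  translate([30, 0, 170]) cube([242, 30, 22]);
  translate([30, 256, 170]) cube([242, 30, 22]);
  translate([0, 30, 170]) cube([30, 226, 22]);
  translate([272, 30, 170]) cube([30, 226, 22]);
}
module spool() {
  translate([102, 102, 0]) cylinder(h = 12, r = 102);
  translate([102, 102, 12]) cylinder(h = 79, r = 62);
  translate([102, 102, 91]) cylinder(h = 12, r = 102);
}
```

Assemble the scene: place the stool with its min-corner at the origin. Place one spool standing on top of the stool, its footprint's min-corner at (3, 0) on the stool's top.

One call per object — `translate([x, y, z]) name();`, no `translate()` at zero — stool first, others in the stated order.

stool();
translate([3, 0, 417]) spool();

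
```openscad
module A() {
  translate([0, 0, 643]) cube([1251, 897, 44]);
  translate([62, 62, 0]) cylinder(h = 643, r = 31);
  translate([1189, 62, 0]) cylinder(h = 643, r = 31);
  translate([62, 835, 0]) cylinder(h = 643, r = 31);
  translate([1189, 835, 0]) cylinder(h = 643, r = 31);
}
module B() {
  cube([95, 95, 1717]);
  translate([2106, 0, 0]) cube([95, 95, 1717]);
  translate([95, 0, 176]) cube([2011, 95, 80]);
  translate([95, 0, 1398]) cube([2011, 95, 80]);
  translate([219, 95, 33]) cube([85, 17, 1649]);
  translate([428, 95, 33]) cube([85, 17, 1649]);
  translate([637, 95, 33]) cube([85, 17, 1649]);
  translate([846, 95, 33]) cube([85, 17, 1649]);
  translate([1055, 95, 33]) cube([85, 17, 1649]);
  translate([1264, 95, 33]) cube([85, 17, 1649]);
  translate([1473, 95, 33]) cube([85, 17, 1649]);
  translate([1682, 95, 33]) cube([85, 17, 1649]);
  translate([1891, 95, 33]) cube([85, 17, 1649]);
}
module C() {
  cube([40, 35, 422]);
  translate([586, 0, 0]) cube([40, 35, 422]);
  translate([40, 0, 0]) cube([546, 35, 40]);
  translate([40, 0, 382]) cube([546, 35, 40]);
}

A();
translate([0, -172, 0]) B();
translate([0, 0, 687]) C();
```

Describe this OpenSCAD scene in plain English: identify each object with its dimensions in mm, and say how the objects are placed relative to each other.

A is a table: top 1251 mm (x) × 897 mm (y), 44 mm thick, upper face at z = 687 mm, on four round legs of 62 mm diameter, each leg's bounding box inset 31 mm from the nearest pair of top edges, running from z = 0 to the bottom of the top.

B is a fence section. Two 95×95 mm posts, 1717 mm tall, stand on the floor with a clear span of 2011 mm between their inner faces. Two horizontal rails of 95×80 mm section span the gap between the posts with their undersides at z = 176 mm and z = 1398 mm, flush with the posts' −y face. 9 pickets, each 85 mm wide, 17 mm thick and 1649 mm tall, are fixed to the +y face of the rails with their bottoms at z = 33 mm, evenly spaced across the span with equal gaps (rounded down to the nearest mm) at the −x end and between each pair — any rounding remainder accumulates at the +x end.

C is a rectangular picture frame lying in the x–z plane (depth along y). The opening is 546 mm wide (x) by 342 mm tall (z), surrounded by a border 40 mm wide on all four sides. The frame is 35 mm deep and is made of two full-height vertical stiles with two horizontal rails fitted between them.

The fence section is on the floor beside the table on its −y side. The picture frame is on top of the table.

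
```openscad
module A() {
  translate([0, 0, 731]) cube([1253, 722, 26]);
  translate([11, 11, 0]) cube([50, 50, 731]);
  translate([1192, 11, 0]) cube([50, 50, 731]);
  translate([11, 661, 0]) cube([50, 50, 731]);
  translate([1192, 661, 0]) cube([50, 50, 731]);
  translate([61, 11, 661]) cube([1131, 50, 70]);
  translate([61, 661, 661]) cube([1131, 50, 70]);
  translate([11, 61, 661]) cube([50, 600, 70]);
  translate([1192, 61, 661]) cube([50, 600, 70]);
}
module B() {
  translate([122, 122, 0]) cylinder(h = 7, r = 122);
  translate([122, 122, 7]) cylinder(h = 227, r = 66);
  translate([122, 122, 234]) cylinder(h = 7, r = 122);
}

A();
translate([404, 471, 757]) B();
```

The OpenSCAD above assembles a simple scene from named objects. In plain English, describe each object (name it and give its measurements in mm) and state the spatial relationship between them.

A is a rectangular dining table. The top is 1253×722×26 mm with its upper surface at z = 757 mm. It stands on four 50×50 mm square legs, each inset 11 mm from the nearest pair of top edges, running from the floor to the underside of the top. Four apron rails, 50 mm thick and 70 mm tall, run between adjacent legs with their top edges flush with the underside of the top and their outer faces flush with the legs' outer faces.

B is a spool: two coaxial disc flanges of radius 122 mm and thickness 7 mm, joined by a core cylinder of radius 66 mm and height 227 mm. The lower flange rests on z = 0 and the three cylinders share a vertical axis.

The spool is on top of the table.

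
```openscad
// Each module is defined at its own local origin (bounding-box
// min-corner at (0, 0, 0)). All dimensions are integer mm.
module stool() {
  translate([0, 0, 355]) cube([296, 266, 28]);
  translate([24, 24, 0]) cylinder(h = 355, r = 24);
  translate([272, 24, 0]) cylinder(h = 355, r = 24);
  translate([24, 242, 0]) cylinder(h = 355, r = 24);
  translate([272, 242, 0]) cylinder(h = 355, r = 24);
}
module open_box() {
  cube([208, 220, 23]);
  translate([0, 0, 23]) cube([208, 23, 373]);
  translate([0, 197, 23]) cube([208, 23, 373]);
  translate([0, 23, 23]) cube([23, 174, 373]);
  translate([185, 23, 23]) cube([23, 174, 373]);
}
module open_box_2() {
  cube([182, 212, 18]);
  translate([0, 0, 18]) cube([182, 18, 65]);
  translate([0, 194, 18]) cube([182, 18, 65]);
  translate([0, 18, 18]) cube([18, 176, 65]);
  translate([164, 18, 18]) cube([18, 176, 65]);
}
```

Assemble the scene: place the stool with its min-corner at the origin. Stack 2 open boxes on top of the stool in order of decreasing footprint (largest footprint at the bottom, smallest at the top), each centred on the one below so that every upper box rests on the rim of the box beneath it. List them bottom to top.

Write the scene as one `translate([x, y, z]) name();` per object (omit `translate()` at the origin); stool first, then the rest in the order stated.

stool();
translate([44, 23, 383]) open_box();
translate([57, 27, 779]) open_box_2();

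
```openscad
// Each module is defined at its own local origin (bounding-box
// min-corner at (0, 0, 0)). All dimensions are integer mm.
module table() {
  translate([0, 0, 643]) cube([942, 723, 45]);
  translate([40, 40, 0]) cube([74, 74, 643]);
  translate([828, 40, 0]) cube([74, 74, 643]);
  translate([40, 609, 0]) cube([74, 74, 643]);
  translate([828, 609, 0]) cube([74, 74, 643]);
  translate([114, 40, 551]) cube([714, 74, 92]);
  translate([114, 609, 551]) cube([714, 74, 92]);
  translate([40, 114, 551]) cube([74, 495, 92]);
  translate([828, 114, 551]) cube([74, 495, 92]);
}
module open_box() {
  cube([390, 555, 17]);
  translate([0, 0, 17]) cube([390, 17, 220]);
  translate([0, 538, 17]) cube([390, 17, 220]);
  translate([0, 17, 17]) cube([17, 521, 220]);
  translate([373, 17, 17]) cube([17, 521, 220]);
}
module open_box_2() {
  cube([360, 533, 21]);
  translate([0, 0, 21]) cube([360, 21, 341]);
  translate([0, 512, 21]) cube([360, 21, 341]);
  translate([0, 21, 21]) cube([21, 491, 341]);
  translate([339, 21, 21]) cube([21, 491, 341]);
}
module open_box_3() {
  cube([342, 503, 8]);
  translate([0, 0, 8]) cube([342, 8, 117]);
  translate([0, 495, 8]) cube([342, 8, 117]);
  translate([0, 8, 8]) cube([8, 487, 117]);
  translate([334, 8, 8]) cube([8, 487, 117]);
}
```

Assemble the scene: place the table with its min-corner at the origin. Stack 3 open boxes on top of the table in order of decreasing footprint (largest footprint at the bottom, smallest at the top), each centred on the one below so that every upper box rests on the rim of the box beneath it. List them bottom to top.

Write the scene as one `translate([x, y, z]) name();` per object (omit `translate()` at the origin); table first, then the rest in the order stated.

table();
translate([276, 84, 688]) open_box();
translate([291, 95, 925]) open_box_2();
translate([300, 110, 1287]) open_box_3();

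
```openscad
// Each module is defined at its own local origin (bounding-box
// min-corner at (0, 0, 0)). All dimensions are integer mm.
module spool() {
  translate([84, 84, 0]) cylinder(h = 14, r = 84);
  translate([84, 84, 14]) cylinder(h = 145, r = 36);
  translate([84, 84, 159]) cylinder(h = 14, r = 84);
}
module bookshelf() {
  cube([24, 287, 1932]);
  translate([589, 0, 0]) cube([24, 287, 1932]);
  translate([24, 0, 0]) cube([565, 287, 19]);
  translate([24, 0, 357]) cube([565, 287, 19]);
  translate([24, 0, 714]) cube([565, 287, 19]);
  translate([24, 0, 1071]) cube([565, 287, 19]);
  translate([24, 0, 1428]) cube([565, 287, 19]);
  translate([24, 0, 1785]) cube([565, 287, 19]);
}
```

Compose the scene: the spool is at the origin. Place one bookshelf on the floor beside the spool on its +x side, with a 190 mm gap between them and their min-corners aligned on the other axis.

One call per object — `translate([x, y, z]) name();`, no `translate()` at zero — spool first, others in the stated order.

spool();
translate([358, 0, 0]) bookshelf();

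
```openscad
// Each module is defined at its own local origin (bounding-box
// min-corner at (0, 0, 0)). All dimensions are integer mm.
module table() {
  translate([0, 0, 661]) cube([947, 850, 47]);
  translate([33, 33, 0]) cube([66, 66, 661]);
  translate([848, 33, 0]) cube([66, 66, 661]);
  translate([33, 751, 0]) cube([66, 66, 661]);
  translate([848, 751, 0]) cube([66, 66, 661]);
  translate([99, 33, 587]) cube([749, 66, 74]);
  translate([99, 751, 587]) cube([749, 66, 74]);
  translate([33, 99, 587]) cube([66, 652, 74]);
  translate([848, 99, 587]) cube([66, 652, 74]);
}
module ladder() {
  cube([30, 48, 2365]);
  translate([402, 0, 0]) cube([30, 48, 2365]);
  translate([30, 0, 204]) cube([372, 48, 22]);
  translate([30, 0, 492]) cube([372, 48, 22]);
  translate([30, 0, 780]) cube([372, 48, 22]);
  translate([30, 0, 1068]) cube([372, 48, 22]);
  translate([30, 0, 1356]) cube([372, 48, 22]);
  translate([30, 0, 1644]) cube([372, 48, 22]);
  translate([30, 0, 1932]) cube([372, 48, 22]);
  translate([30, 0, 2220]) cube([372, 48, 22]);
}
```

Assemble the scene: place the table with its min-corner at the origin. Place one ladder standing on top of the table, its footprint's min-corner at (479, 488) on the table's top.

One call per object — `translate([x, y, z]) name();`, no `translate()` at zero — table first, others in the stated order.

table();
translate([479, 488, 708]) ladder();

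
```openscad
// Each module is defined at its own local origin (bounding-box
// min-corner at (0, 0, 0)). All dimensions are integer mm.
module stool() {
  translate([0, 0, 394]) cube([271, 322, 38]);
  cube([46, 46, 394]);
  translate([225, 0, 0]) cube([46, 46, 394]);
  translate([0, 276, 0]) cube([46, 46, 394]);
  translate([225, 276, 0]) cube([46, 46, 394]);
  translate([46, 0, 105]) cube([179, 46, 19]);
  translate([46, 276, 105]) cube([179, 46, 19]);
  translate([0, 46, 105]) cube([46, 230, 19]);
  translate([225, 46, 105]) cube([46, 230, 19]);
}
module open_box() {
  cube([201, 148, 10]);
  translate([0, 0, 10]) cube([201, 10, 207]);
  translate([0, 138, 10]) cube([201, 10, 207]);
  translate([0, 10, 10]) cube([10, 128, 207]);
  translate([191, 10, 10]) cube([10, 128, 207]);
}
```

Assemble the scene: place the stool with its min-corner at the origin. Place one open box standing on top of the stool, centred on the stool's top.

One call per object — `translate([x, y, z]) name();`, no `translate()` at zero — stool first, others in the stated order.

stool();
translate([35, 87, 432]) open_box();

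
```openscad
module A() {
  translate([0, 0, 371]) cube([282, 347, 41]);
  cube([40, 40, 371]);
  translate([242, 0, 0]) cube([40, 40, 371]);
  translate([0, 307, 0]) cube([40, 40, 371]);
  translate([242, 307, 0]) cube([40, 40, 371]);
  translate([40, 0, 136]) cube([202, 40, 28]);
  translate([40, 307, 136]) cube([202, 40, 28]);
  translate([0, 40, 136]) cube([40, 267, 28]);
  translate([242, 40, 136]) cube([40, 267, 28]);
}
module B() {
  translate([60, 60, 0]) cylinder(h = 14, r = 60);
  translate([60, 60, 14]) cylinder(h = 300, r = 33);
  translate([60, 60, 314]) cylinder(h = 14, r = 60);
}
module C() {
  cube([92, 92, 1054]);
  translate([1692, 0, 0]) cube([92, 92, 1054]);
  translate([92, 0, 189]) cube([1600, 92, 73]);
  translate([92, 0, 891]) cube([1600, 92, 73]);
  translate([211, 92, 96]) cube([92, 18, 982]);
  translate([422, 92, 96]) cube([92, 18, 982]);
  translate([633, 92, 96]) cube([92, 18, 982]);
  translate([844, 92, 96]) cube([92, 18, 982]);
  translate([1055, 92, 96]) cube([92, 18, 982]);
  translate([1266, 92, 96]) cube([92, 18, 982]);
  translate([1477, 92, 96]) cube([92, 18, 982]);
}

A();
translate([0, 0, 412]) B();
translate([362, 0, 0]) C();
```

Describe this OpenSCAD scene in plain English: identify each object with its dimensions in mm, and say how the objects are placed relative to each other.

A is a four-legged stool. The seat is a 282×347×41 mm slab whose top surface is at z = 412 mm; four square legs, each 40×40 mm in cross-section, run from the floor (z = 0) to the underside of the seat, each flush with a corner of the seat. Four stretchers, 40 mm wide and 28 mm tall, connect adjacent legs with their undersides at z = 136 mm, each running between the inner faces of the legs it joins and aligned with the legs' outer faces on the other axis.

B is a spool: two coaxial disc flanges of radius 60 mm and thickness 14 mm, joined by a core cylinder of radius 33 mm and height 300 mm. The lower flange rests on z = 0 and the three cylinders share a vertical axis.

C is a fence section. Two 92×92 mm posts, 1054 mm tall, stand on the floor with a clear span of 1600 mm between their inner faces. Two horizontal rails of 92×73 mm section span the gap between the posts with their undersides at z = 189 mm and z = 891 mm, flush with the posts' −y face. 7 pickets, each 92 mm wide, 18 mm thick and 982 mm tall, are fixed to the +y face of the rails with their bottoms at z = 96 mm, evenly spaced across the span with equal gaps (rounded down to the nearest mm) at the −x end and between each pair — any rounding remainder accumulates at the +x end.

The spool is on top of the stool. The fence section is on the floor beside the stool on its +x side.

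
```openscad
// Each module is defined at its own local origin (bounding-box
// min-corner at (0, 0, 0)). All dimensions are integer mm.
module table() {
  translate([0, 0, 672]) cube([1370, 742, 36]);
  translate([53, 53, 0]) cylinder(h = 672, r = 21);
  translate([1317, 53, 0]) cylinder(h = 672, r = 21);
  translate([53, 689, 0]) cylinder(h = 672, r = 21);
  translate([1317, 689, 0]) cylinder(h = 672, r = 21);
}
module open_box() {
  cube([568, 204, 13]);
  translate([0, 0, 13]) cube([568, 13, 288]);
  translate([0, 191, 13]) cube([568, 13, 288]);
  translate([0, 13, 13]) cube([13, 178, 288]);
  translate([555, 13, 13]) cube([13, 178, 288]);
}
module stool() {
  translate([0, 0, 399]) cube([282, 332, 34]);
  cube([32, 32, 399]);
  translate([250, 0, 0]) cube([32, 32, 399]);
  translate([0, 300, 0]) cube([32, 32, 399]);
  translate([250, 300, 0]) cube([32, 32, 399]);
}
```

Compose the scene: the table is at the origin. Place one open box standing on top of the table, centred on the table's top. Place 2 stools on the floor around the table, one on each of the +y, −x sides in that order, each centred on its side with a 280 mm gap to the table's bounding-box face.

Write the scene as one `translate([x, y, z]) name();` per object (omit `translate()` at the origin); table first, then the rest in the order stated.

table();
translate([401, 269, 708]) open_box();
translate([544, 1022, 0]) stool();
translate([-562, 205, 0]) stool();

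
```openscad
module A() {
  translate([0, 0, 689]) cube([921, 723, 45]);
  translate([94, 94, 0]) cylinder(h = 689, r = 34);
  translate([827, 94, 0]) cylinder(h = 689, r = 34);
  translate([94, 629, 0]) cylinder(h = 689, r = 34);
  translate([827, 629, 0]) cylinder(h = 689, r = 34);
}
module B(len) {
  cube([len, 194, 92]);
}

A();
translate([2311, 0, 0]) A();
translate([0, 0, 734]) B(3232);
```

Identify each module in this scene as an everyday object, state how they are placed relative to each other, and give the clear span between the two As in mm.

Second table starts at x = 2311; first ends at x = 921; clear span = 2311 − 921 = 1390 mm.

A is a table. B is a beam. A beam spans the tops of two tables. The clear span between the two tables is 1390 mm.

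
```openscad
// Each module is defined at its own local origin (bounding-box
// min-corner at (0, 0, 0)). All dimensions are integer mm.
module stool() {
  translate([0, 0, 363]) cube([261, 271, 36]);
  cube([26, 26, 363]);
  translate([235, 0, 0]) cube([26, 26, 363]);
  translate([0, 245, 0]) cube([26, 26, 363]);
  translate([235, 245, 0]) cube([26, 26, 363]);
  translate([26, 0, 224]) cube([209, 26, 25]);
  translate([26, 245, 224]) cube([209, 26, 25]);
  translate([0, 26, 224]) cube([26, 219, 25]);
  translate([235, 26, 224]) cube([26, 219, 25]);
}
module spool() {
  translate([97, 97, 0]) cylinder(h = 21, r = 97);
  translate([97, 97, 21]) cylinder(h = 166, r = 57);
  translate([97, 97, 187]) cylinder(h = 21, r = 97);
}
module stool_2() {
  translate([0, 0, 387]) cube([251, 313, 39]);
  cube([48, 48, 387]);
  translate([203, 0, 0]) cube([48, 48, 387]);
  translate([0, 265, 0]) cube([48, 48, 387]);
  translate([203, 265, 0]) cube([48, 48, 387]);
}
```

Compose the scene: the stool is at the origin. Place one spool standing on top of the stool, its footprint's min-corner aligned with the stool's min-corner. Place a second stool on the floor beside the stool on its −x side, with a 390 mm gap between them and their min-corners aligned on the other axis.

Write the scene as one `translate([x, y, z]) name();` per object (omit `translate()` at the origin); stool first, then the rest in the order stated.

stool();
translate([0, 0, 399]) spool();
translate([-641, 0, 0]) stool_2();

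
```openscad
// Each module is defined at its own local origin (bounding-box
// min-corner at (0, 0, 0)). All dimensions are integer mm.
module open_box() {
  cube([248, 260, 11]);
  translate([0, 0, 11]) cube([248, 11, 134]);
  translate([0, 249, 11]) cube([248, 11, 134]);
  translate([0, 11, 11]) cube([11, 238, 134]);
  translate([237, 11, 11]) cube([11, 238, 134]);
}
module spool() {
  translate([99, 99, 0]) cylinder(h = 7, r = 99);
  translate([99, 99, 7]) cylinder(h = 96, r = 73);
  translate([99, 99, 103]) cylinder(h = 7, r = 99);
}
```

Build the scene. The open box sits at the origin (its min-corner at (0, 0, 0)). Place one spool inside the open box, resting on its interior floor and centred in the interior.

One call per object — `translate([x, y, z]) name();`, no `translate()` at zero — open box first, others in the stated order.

open_box();
translate([25, 31, 11]) spool();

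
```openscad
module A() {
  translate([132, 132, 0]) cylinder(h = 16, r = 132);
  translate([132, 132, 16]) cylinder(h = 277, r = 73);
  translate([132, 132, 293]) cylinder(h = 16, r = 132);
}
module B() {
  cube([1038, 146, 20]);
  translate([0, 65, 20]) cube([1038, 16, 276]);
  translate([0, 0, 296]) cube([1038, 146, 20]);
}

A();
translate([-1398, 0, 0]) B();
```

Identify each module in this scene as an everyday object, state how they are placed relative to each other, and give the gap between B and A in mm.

The I-beam's nearest face is 360 mm from the spool's −x face.

A is a spool. B is an I-beam. The I-beam is on the floor beside the spool on its −x side. The gap between the I-beam and the spool is 360 mm.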